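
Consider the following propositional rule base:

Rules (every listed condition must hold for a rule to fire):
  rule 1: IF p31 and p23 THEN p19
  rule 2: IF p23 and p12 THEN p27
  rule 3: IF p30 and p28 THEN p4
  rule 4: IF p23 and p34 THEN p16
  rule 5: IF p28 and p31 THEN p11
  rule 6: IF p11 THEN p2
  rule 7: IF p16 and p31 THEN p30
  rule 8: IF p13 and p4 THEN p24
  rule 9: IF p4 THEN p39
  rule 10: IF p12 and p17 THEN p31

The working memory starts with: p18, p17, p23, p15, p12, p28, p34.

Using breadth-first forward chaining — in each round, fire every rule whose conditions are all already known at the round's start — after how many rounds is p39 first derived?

4

Round 1: rule 2 [IF p23 and p12 THEN p27]; rule 4 [IF p23 and p34 THEN p16]; rule 10 [IF p12 and p17 THEN p31]. Adds p27, p16, p31.
Round 2: rule 1 [IF p31 and p23 THEN p19]; rule 5 [IF p28 and p31 THEN p11]; rule 7 [IF p16 and p31 THEN p30]. Adds p19, p11, p30.
Round 3: rule 3 [IF p30 and p28 THEN p4]; rule 6 [IF p11 THEN p2]. Adds p4, p2.
Round 4: rule 9 [IF p4 THEN p39]. Adds p39.
p39 first appears in round 4.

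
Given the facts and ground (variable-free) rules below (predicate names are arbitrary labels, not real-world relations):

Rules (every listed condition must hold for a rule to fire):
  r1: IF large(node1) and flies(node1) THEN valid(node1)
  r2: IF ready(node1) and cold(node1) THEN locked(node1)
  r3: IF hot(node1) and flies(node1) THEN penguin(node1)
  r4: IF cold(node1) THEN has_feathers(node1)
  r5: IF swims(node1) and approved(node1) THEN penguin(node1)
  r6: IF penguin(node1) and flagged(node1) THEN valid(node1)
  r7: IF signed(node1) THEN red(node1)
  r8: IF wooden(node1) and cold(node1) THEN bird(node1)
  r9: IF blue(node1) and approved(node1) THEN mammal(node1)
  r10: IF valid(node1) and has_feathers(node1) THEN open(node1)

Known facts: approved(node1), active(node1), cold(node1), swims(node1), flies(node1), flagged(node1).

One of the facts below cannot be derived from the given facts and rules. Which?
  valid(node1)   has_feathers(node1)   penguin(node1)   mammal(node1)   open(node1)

Round 1: r4 [IF cold(node1) THEN has_feathers(node1)]; r5 [IF swims(node1) and approved(node1) THEN penguin(node1)]. New: has_feathers(node1), penguin(node1).
Round 2: r6 [IF penguin(node1) and flagged(node1) THEN valid(node1)]. New: valid(node1).
Round 3: r10 [IF valid(node1) and has_feathers(node1) THEN open(node1)]. New: open(node1).
Derived: has_feathers(node1) (round 1), open(node1) (round 3), valid(node1) (round 2), penguin(node1) (round 1). mammal(node1) never appears in any round.

mammal(node1)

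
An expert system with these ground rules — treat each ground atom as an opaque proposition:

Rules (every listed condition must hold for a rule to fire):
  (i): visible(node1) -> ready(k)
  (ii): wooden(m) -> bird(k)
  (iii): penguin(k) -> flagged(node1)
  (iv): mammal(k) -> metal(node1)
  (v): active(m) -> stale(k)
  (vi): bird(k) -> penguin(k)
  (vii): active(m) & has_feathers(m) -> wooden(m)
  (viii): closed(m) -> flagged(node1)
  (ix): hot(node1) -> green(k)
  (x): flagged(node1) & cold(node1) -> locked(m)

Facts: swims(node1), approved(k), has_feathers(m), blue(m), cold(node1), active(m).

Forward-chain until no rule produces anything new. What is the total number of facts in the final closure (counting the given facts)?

Round 1: (v) [active(m) -> stale(k)]; (vii) [active(m) & has_feathers(m) -> wooden(m)]. Adds stale(k), wooden(m).
Round 2: (ii) [wooden(m) -> bird(k)]. Adds bird(k).
Round 3: (vi) [bird(k) -> penguin(k)]. Adds penguin(k).
Round 4: (iii) [penguin(k) -> flagged(node1)]. Adds flagged(node1).
Round 5: (x) [flagged(node1) & cold(node1) -> locked(m)]. Adds locked(m).
Closure: {active(m), approved(k), bird(k), blue(m), cold(node1), flagged(node1), has_feathers(m), locked(m), penguin(k), stale(k), swims(node1), wooden(m)} — 12 facts.

12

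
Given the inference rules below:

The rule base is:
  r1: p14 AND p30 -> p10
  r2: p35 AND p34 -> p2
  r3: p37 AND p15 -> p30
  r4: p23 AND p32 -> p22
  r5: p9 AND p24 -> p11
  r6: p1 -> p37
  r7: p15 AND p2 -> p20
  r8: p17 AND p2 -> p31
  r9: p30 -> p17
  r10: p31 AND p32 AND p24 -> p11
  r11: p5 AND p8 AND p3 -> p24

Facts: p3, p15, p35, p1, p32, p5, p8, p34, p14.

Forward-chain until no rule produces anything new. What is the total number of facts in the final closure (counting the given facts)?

18

[1] r2 [p35 AND p34 -> p2]; r6 [p1 -> p37]; r11 [p5 AND p8 AND p3 -> p24]. ⇒ new: p2, p37, p24.
[2] r3 [p37 AND p15 -> p30]; r7 [p15 AND p2 -> p20]. ⇒ new: p30, p20.
[3] r1 [p14 AND p30 -> p10]; r9 [p30 -> p17]. ⇒ new: p10, p17.
[4] r8 [p17 AND p2 -> p31]. ⇒ new: p31.
[5] r10 [p31 AND p32 AND p24 -> p11]. ⇒ new: p11.
Closure: {p1, p10, p11, p14, p15, p17, p2, p20, p24, p3, p30, p31, p32, p34, p35, p37, p5, p8} — 18 facts.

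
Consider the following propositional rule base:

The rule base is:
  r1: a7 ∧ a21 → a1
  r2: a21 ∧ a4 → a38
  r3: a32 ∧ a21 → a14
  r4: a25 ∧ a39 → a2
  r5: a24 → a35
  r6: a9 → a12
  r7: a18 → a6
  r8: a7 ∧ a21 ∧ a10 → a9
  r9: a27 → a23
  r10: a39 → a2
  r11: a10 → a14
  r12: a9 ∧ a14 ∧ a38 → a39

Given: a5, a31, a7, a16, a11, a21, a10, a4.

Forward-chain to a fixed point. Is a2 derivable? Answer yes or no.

yes

Round 1: r1 [a7 ∧ a21 → a1]; r2 [a21 ∧ a4 → a38]; r8 [a7 ∧ a21 ∧ a10 → a9]; r11 [a10 → a14]. Adds a1, a38, a9, a14.
Round 2: r6 [a9 → a12]; r12 [a9 ∧ a14 ∧ a38 → a39]. Adds a12, a39.
Round 3: r10 [a39 → a2]. Adds a2.
a2 appears in round 3, so it is derivable.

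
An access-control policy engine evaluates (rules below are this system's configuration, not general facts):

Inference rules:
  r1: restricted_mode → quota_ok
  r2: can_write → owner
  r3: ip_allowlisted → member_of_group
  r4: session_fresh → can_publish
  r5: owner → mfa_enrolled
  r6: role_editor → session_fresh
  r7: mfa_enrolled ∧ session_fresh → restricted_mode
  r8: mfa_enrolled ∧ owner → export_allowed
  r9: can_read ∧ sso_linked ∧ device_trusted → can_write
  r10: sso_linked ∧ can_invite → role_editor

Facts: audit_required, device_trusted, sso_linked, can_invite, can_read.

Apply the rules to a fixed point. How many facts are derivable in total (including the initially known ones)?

[1] r9 [can_read ∧ sso_linked ∧ device_trusted → can_write]; r10 [sso_linked ∧ can_invite → role_editor]. ⇒ new: can_write, role_editor.
[2] r2 [can_write → owner]; r6 [role_editor → session_fresh]. ⇒ new: owner, session_fresh.
[3] r4 [session_fresh → can_publish]; r5 [owner → mfa_enrolled]. ⇒ new: can_publish, mfa_enrolled.
[4] r7 [mfa_enrolled ∧ session_fresh → restricted_mode]; r8 [mfa_enrolled ∧ owner → export_allowed]. ⇒ new: restricted_mode, export_allowed.
[5] r1 [restricted_mode → quota_ok]. ⇒ new: quota_ok.
Closure: {audit_required, can_invite, can_publish, can_read, can_write, device_trusted, export_allowed, mfa_enrolled, owner, quota_ok, restricted_mode, role_editor, session_fresh, sso_linked} — 14 facts.

14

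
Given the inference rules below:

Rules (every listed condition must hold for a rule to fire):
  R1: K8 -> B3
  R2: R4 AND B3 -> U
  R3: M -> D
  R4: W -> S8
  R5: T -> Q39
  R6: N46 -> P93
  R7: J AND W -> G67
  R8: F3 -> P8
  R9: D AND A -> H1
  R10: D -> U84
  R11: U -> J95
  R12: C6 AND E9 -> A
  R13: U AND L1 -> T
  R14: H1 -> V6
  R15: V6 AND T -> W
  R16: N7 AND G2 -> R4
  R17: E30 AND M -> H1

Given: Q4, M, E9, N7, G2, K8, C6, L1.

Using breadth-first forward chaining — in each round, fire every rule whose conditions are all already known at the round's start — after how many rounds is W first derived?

4

Round 1 — R1, R3, R12, R16, derive B3, D, A, R4.
Round 2 — R2, R9, R10, derive U, H1, U84.
Round 3 — R11, R13, R14, derive J95, T, V6.
Round 4 — R5, R15, derive Q39, W.
W first appears in round 4.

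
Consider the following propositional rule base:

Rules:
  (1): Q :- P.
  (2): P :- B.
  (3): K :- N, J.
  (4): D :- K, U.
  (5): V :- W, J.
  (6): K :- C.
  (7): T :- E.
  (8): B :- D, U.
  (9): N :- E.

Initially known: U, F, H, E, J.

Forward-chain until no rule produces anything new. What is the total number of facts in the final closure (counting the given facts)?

[1] (7) [T :- E.]; (9) [N :- E.]. ⇒ new: T, N.
[2] (3) [K :- N, J.]. ⇒ new: K.
[3] (4) [D :- K, U.]. ⇒ new: D.
[4] (8) [B :- D, U.]. ⇒ new: B.
[5] (2) [P :- B.]. ⇒ new: P.
[6] (1) [Q :- P.]. ⇒ new: Q.
Closure: {B, D, E, F, H, J, K, N, P, Q, T, U} — 12 facts.

12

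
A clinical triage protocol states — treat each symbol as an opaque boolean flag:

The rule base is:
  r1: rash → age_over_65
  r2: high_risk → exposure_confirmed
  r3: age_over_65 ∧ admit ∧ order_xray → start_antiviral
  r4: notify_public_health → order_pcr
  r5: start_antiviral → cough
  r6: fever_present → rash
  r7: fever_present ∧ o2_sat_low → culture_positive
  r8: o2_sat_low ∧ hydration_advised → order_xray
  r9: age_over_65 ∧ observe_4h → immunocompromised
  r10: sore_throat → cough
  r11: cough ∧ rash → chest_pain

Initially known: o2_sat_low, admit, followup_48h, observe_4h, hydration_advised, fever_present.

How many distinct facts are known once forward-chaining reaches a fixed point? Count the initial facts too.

14

Round 1: r6 [fever_present → rash]; r7 [fever_present ∧ o2_sat_low → culture_positive]; r8 [o2_sat_low ∧ hydration_advised → order_xray]. New: rash, culture_positive, order_xray.
Round 2: r1 [rash → age_over_65]. New: age_over_65.
Round 3: r3 [age_over_65 ∧ admit ∧ order_xray → start_antiviral]; r9 [age_over_65 ∧ observe_4h → immunocompromised]. New: start_antiviral, immunocompromised.
Round 4: r5 [start_antiviral → cough]. New: cough.
Round 5: r11 [cough ∧ rash → chest_pain]. New: chest_pain.
Closure: {admit, age_over_65, chest_pain, cough, culture_positive, fever_present, followup_48h, hydration_advised, immunocompromised, o2_sat_low, observe_4h, order_xray, rash, start_antiviral} — 14 facts.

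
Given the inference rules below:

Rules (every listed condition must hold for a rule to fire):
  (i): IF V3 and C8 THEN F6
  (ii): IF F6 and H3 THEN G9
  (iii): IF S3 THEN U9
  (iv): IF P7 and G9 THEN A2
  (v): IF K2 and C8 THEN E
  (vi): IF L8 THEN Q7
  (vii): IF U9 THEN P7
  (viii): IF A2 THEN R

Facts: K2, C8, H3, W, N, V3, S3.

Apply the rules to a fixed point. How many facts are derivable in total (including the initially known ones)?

14

Round 1: (i) [IF V3 and C8 THEN F6]; (iii) [IF S3 THEN U9]; (v) [IF K2 and C8 THEN E]. New: F6, U9, E.
Round 2: (ii) [IF F6 and H3 THEN G9]; (vii) [IF U9 THEN P7]. New: G9, P7.
Round 3: (iv) [IF P7 and G9 THEN A2]. New: A2.
Round 4: (viii) [IF A2 THEN R]. New: R.
Closure: {A2, C8, E, F6, G9, H3, K2, N, P7, R, S3, U9, V3, W} — 14 facts.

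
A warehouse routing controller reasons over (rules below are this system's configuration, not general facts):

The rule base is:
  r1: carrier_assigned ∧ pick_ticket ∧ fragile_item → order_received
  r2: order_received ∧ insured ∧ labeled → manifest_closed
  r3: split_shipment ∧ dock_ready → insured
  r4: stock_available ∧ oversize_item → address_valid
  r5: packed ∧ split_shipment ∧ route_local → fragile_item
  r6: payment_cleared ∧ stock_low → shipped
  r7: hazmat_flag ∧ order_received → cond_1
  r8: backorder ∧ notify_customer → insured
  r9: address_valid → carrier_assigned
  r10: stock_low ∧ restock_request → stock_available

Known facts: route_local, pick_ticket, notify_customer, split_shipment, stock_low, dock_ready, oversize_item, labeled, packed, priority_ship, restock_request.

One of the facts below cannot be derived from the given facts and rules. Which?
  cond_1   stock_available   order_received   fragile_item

cond_1

Round 1: r3 [split_shipment ∧ dock_ready → insured]; r5 [packed ∧ split_shipment ∧ route_local → fragile_item]; r10 [stock_low ∧ restock_request → stock_available]. New: insured, fragile_item, stock_available.
Round 2: r4 [stock_available ∧ oversize_item → address_valid]. New: address_valid.
Round 3: r9 [address_valid → carrier_assigned]. New: carrier_assigned.
Round 4: r1 [carrier_assigned ∧ pick_ticket ∧ fragile_item → order_received]. New: order_received.
Round 5: r2 [order_received ∧ insured ∧ labeled → manifest_closed]. New: manifest_closed.
Derived: stock_available (round 1), order_received (round 4), fragile_item (round 1). cond_1 never appears in any round.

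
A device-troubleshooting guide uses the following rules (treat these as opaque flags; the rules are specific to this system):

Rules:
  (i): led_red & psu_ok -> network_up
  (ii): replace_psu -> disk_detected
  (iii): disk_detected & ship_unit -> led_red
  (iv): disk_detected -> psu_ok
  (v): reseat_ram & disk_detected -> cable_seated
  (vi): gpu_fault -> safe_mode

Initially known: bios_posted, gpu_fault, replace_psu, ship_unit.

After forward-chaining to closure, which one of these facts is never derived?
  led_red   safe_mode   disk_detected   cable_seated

cable_seated

Round 1 — (ii), (vi), derive disk_detected, safe_mode.
Round 2 — (iii), (iv), derive led_red, psu_ok.
Round 3 — (i), derive network_up.
Derived: led_red (round 2), disk_detected (round 1), safe_mode (round 1). cable_seated never appears in any round.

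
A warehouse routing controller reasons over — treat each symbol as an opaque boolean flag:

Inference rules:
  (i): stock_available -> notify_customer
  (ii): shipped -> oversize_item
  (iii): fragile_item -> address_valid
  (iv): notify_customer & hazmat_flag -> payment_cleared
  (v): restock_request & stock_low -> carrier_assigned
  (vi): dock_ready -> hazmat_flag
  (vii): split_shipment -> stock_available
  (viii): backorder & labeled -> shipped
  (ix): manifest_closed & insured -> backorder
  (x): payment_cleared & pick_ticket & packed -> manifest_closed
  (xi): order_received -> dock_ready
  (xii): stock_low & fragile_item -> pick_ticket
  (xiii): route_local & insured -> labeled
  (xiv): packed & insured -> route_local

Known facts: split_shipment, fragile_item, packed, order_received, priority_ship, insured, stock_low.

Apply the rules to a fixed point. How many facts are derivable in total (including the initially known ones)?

20

Round 1: (iii) [fragile_item -> address_valid]; (vii) [split_shipment -> stock_available]; (xi) [order_received -> dock_ready]; (xii) [stock_low & fragile_item -> pick_ticket]; (xiv) [packed & insured -> route_local]. New: address_valid, stock_available, dock_ready, pick_ticket, route_local.
Round 2: (i) [stock_available -> notify_customer]; (vi) [dock_ready -> hazmat_flag]; (xiii) [route_local & insured -> labeled]. New: notify_customer, hazmat_flag, labeled.
Round 3: (iv) [notify_customer & hazmat_flag -> payment_cleared]. New: payment_cleared.
Round 4: (x) [payment_cleared & pick_ticket & packed -> manifest_closed]. New: manifest_closed.
Round 5: (ix) [manifest_closed & insured -> backorder]. New: backorder.
Round 6: (viii) [backorder & labeled -> shipped]. New: shipped.
Round 7: (ii) [shipped -> oversize_item]. New: oversize_item.
Closure: {address_valid, backorder, dock_ready, fragile_item, hazmat_flag, insured, labeled, manifest_closed, notify_customer, order_received, oversize_item, packed, payment_cleared, pick_ticket, priority_ship, route_local, shipped, split_shipment, stock_available, stock_low} — 20 facts.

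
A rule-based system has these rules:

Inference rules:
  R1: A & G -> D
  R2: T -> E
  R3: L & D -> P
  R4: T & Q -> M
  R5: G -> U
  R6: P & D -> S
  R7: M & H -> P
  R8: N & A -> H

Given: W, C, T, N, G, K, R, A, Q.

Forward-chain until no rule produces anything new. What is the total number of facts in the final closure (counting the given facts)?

Round 1: R1 [A & G -> D]; R2 [T -> E]; R4 [T & Q -> M]; R5 [G -> U]; R8 [N & A -> H]. Adds D, E, M, U, H.
Round 2: R7 [M & H -> P]. Adds P.
Round 3: R6 [P & D -> S]. Adds S.
Closure: {A, C, D, E, G, H, K, M, N, P, Q, R, S, T, U, W} — 16 facts.

16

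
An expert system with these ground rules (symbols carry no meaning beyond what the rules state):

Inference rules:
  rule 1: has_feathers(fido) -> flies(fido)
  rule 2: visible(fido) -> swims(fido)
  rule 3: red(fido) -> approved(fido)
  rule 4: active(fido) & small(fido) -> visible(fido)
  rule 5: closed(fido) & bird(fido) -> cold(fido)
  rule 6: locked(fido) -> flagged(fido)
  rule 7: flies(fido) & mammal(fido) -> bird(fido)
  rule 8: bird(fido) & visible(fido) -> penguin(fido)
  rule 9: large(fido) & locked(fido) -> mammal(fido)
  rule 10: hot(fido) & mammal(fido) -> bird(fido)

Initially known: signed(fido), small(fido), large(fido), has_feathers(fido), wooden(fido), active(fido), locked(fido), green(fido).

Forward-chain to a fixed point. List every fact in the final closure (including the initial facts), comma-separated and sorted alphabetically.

Round 1: rule 1 [has_feathers(fido) -> flies(fido)]; rule 4 [active(fido) & small(fido) -> visible(fido)]; rule 6 [locked(fido) -> flagged(fido)]; rule 9 [large(fido) & locked(fido) -> mammal(fido)]. New: flies(fido), visible(fido), flagged(fido), mammal(fido).
Round 2: rule 2 [visible(fido) -> swims(fido)]; rule 7 [flies(fido) & mammal(fido) -> bird(fido)]. New: swims(fido), bird(fido).
Round 3: rule 8 [bird(fido) & visible(fido) -> penguin(fido)]. New: penguin(fido).

active(fido), bird(fido), flagged(fido), flies(fido), green(fido), has_feathers(fido), large(fido), locked(fido), mammal(fido), penguin(fido), signed(fido), small(fido), swims(fido), visible(fido), wooden(fido)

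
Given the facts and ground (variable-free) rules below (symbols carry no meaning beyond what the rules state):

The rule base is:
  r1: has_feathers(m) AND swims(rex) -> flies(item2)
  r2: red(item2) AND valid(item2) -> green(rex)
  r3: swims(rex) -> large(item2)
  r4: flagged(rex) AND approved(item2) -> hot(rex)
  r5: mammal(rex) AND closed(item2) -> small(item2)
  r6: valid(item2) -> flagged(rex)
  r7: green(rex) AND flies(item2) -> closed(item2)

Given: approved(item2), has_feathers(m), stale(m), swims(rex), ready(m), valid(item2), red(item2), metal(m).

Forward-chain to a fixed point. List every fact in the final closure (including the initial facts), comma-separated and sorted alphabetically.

Round 1: r1 [has_feathers(m) AND swims(rex) -> flies(item2)]; r2 [red(item2) AND valid(item2) -> green(rex)]; r3 [swims(rex) -> large(item2)]; r6 [valid(item2) -> flagged(rex)]. New: flies(item2), green(rex), large(item2), flagged(rex).
Round 2: r4 [flagged(rex) AND approved(item2) -> hot(rex)]; r7 [green(rex) AND flies(item2) -> closed(item2)]. New: hot(rex), closed(item2).

approved(item2), closed(item2), flagged(rex), flies(item2), green(rex), has_feathers(m), hot(rex), large(item2), metal(m), ready(m), red(item2), stale(m), swims(rex), valid(item2)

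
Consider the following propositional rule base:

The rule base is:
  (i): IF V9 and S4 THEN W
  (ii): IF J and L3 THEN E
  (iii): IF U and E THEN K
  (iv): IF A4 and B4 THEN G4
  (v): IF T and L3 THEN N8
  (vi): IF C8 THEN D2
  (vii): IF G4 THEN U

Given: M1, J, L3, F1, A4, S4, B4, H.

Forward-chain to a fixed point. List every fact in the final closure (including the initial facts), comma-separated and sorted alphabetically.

Round 1 — (ii), (iv), derive E, G4.
Round 2 — (vii), derive U.
Round 3 — (iii), derive K.

A4, B4, E, F1, G4, H, J, K, L3, M1, S4, U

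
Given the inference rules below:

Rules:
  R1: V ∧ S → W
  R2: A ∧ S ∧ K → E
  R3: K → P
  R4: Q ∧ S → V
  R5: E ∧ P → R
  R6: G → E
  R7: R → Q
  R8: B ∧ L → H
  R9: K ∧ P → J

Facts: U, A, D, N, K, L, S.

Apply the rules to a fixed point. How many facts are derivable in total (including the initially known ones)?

14

[1] R2 [A ∧ S ∧ K → E]; R3 [K → P]. ⇒ new: E, P.
[2] R5 [E ∧ P → R]; R9 [K ∧ P → J]. ⇒ new: R, J.
[3] R7 [R → Q]. ⇒ new: Q.
[4] R4 [Q ∧ S → V]. ⇒ new: V.
[5] R1 [V ∧ S → W]. ⇒ new: W.
Closure: {A, D, E, J, K, L, N, P, Q, R, S, U, V, W} — 14 facts.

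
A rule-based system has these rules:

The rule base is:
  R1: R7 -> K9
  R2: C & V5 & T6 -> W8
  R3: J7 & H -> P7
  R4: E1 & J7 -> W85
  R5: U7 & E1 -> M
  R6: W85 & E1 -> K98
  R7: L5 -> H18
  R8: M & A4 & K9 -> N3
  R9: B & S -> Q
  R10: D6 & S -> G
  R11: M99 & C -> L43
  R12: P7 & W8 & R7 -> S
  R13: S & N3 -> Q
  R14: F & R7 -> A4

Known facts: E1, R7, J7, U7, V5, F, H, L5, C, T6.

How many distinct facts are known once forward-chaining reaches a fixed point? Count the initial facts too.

21

Round 1 — R1, R2, R3, R4, R5, R7, R14, derive K9, W8, P7, W85, M, H18, A4.
Round 2 — R6, R8, R12, derive K98, N3, S.
Round 3 — R13, derive Q.
Closure: {A4, C, E1, F, H, H18, J7, K9, K98, L5, M, N3, P7, Q, R7, S, T6, U7, V5, W8, W85} — 21 facts.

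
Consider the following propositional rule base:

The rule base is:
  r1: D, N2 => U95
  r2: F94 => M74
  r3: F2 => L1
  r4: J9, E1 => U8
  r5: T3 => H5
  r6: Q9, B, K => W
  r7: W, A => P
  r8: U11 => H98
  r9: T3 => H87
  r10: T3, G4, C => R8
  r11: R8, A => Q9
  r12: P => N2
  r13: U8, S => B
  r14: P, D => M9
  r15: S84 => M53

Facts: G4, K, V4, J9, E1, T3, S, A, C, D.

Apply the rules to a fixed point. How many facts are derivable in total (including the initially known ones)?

21

Round 1: r4 [J9, E1 => U8]; r5 [T3 => H5]; r9 [T3 => H87]; r10 [T3, G4, C => R8]. New: U8, H5, H87, R8.
Round 2: r11 [R8, A => Q9]; r13 [U8, S => B]. New: Q9, B.
Round 3: r6 [Q9, B, K => W]. New: W.
Round 4: r7 [W, A => P]. New: P.
Round 5: r12 [P => N2]; r14 [P, D => M9]. New: N2, M9.
Round 6: r1 [D, N2 => U95]. New: U95.
Closure: {A, B, C, D, E1, G4, H5, H87, J9, K, M9, N2, P, Q9, R8, S, T3, U8, U95, V4, W} — 21 facts.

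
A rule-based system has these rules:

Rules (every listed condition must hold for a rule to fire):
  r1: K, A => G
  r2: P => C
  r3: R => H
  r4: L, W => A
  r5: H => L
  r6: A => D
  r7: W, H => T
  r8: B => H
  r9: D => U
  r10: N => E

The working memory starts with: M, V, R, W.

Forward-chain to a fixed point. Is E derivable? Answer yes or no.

Round 1 — r3, derive H.
Round 2 — r5, r7, derive L, T.
Round 3 — r4, derive A.
Round 4 — r6, derive D.
Round 5 — r9, derive U.
Fixed point reached. E is concluded only by r10; r10 needs N (never derived).

no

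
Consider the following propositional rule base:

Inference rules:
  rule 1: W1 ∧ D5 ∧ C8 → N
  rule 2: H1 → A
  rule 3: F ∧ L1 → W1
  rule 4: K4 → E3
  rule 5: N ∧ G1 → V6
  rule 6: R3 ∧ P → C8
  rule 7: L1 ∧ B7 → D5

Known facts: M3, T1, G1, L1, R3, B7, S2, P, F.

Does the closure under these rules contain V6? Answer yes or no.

Round 1 — rule 3, rule 6, rule 7, derive W1, C8, D5.
Round 2 — rule 1, derive N.
Round 3 — rule 5, derive V6.
V6 appears in round 3, so it is derivable.

yes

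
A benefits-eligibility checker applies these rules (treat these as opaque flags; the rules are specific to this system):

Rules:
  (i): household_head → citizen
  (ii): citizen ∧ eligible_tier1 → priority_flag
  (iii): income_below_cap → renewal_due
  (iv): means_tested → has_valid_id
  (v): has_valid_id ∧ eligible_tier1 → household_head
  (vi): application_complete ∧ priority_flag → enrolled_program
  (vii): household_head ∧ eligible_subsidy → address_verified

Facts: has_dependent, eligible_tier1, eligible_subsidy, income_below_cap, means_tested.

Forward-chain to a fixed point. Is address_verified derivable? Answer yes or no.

[1] (iii) [income_below_cap → renewal_due]; (iv) [means_tested → has_valid_id]. ⇒ new: renewal_due, has_valid_id.
[2] (v) [has_valid_id ∧ eligible_tier1 → household_head]. ⇒ new: household_head.
[3] (i) [household_head → citizen]; (vii) [household_head ∧ eligible_subsidy → address_verified]. ⇒ new: citizen, address_verified.
[4] (ii) [citizen ∧ eligible_tier1 → priority_flag]. ⇒ new: priority_flag.
address_verified appears in round 3, so it is derivable.

yes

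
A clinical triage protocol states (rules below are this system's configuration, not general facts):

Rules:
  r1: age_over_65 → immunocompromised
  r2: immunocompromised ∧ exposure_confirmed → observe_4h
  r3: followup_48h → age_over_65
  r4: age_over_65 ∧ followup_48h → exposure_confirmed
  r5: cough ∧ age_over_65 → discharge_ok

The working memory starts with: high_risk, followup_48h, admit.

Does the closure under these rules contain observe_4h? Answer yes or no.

yes

Round 1 fires r3, giving age_over_65.
Round 2 fires r1, r4, giving immunocompromised, exposure_confirmed.
Round 3 fires r2, giving observe_4h.
observe_4h appears in round 3, so it is derivable.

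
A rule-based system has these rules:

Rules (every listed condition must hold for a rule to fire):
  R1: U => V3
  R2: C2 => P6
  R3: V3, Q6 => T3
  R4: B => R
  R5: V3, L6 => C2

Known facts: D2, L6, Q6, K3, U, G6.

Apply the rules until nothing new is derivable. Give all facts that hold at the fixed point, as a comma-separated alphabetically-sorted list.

C2, D2, G6, K3, L6, P6, Q6, T3, U, V3

Round 1: R1 [U => V3]. New: V3.
Round 2: R3 [V3, Q6 => T3]; R5 [V3, L6 => C2]. New: T3, C2.
Round 3: R2 [C2 => P6]. New: P6.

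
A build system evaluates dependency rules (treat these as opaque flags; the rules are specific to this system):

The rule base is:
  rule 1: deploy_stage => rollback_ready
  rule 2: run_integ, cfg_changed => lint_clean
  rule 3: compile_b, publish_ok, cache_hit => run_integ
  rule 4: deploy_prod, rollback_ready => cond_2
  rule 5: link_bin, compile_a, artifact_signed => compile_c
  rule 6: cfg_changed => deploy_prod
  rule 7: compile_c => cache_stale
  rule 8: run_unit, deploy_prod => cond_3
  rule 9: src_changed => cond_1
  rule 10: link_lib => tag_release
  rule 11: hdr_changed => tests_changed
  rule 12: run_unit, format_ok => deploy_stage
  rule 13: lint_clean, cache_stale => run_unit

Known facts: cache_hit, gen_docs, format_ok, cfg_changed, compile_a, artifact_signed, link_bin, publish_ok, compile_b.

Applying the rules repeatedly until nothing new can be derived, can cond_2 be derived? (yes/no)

Round 1 fires rule 3, rule 5, rule 6, giving run_integ, compile_c, deploy_prod.
Round 2 fires rule 2, rule 7, giving lint_clean, cache_stale.
Round 3 fires rule 13, giving run_unit.
Round 4 fires rule 8, rule 12, giving cond_3, deploy_stage.
Round 5 fires rule 1, giving rollback_ready.
Round 6 fires rule 4, giving cond_2.
cond_2 appears in round 6, so it is derivable.

yes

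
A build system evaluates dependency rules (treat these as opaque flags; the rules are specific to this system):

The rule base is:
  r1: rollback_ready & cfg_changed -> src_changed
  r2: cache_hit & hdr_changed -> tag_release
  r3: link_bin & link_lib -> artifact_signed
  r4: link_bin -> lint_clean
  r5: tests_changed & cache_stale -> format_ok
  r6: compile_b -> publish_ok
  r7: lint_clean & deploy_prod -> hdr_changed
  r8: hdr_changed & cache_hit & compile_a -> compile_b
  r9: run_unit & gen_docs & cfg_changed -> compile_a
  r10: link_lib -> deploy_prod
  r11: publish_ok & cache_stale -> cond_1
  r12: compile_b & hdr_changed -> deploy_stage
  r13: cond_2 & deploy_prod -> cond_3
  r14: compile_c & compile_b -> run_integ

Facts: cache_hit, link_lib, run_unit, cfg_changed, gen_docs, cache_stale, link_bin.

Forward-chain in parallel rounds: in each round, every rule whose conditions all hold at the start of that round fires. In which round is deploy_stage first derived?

Round 1: r3 [link_bin & link_lib -> artifact_signed]; r4 [link_bin -> lint_clean]; r9 [run_unit & gen_docs & cfg_changed -> compile_a]; r10 [link_lib -> deploy_prod]. Adds artifact_signed, lint_clean, compile_a, deploy_prod.
Round 2: r7 [lint_clean & deploy_prod -> hdr_changed]. Adds hdr_changed.
Round 3: r2 [cache_hit & hdr_changed -> tag_release]; r8 [hdr_changed & cache_hit & compile_a -> compile_b]. Adds tag_release, compile_b.
Round 4: r6 [compile_b -> publish_ok]; r12 [compile_b & hdr_changed -> deploy_stage]. Adds publish_ok, deploy_stage.
deploy_stage first appears in round 4.

4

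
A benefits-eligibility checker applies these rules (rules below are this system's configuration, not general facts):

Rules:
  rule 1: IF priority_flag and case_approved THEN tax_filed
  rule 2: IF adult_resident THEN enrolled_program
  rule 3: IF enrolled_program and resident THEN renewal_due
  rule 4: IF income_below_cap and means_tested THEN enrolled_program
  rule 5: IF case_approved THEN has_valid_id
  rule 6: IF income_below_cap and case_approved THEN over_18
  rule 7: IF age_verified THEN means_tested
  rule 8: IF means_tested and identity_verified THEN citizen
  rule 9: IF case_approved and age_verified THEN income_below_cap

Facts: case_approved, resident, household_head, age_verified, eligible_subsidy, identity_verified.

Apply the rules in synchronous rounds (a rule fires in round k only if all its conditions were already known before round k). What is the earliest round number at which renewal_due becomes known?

3

Round 1 — rule 5, rule 7, rule 9, derive has_valid_id, means_tested, income_below_cap.
Round 2 — rule 4, rule 6, rule 8, derive enrolled_program, over_18, citizen.
Round 3 — rule 3, derive renewal_due.
renewal_due first appears in round 3.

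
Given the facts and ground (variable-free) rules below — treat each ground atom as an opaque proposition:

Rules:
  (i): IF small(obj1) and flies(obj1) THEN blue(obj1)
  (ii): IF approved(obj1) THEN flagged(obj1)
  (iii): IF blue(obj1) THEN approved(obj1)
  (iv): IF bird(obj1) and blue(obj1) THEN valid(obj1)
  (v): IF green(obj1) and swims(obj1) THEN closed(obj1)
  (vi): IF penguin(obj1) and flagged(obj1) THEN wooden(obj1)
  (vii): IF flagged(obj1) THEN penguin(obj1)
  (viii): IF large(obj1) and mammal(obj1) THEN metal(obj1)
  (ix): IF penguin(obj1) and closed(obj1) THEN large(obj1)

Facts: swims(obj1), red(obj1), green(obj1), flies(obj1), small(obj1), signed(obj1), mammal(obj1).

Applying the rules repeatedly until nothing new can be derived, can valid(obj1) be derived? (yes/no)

Round 1: (i) [IF small(obj1) and flies(obj1) THEN blue(obj1)]; (v) [IF green(obj1) and swims(obj1) THEN closed(obj1)]. New: blue(obj1), closed(obj1).
Round 2: (iii) [IF blue(obj1) THEN approved(obj1)]. New: approved(obj1).
Round 3: (ii) [IF approved(obj1) THEN flagged(obj1)]. New: flagged(obj1).
Round 4: (vii) [IF flagged(obj1) THEN penguin(obj1)]. New: penguin(obj1).
Round 5: (vi) [IF penguin(obj1) and flagged(obj1) THEN wooden(obj1)]; (ix) [IF penguin(obj1) and closed(obj1) THEN large(obj1)]. New: wooden(obj1), large(obj1).
Round 6: (viii) [IF large(obj1) and mammal(obj1) THEN metal(obj1)]. New: metal(obj1).
Fixed point reached. valid(obj1) is concluded only by (iv); (iv) needs bird(obj1) (never derived).

no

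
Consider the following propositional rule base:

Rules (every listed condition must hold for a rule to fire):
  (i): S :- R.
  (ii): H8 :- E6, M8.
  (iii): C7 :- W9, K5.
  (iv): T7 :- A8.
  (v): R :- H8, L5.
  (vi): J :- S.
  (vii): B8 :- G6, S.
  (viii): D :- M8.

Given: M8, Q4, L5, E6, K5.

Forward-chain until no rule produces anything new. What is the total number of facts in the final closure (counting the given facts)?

Round 1 fires (ii), (viii), giving H8, D.
Round 2 fires (v), giving R.
Round 3 fires (i), giving S.
Round 4 fires (vi), giving J.
Closure: {D, E6, H8, J, K5, L5, M8, Q4, R, S} — 10 facts.

10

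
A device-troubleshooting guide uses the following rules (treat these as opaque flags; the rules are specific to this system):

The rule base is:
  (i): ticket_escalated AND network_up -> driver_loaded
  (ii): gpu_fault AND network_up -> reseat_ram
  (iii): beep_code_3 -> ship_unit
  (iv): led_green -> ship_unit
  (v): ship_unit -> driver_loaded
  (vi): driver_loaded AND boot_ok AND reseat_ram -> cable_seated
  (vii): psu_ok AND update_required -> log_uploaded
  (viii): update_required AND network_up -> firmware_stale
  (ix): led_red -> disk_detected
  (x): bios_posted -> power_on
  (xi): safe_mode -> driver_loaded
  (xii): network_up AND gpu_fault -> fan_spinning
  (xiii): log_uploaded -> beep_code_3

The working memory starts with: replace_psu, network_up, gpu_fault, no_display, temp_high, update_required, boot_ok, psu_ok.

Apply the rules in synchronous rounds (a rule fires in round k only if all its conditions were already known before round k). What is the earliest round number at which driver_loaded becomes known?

4

Round 1 — (ii), (vii), (viii), (xii), derive reseat_ram, log_uploaded, firmware_stale, fan_spinning.
Round 2 — (xiii), derive beep_code_3.
Round 3 — (iii), derive ship_unit.
Round 4 — (v), derive driver_loaded.
driver_loaded first appears in round 4.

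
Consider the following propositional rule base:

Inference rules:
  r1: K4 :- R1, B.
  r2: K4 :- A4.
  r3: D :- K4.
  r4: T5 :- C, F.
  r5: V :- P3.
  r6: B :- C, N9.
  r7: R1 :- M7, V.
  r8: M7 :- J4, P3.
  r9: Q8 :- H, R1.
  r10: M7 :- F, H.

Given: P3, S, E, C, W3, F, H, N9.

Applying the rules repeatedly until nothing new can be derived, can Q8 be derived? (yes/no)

yes

Round 1: r4 [T5 :- C, F.]; r5 [V :- P3.]; r6 [B :- C, N9.]; r10 [M7 :- F, H.]. Adds T5, V, B, M7.
Round 2: r7 [R1 :- M7, V.]. Adds R1.
Round 3: r1 [K4 :- R1, B.]; r9 [Q8 :- H, R1.]. Adds K4, Q8.
Round 4: r3 [D :- K4.]. Adds D.
Q8 appears in round 3, so it is derivable.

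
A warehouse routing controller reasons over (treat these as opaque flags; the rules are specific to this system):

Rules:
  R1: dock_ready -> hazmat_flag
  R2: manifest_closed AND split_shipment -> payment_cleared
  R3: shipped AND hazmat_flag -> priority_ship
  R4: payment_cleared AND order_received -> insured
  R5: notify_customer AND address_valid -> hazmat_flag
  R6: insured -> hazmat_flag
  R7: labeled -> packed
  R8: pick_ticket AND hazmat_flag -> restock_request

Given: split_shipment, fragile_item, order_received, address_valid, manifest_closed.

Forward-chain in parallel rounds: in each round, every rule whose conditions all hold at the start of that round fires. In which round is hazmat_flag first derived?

Round 1 — R2, derive payment_cleared.
Round 2 — R4, derive insured.
Round 3 — R6, derive hazmat_flag.
hazmat_flag first appears in round 3.

3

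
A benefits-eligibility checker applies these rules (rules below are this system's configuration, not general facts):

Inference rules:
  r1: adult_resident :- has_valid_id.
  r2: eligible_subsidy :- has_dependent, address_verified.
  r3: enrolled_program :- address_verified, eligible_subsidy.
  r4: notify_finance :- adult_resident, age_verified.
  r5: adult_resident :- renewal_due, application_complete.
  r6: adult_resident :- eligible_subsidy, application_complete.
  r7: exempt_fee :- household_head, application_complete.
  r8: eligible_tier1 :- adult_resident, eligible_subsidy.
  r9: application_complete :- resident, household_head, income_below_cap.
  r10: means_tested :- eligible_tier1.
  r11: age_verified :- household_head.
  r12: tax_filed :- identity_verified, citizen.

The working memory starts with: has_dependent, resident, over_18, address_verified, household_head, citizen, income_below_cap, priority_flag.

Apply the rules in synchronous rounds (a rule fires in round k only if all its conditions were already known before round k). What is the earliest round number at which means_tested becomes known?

4

Round 1: r2 [eligible_subsidy :- has_dependent, address_verified.]; r9 [application_complete :- resident, household_head, income_below_cap.]; r11 [age_verified :- household_head.]. New: eligible_subsidy, application_complete, age_verified.
Round 2: r3 [enrolled_program :- address_verified, eligible_subsidy.]; r6 [adult_resident :- eligible_subsidy, application_complete.]; r7 [exempt_fee :- household_head, application_complete.]. New: enrolled_program, adult_resident, exempt_fee.
Round 3: r4 [notify_finance :- adult_resident, age_verified.]; r8 [eligible_tier1 :- adult_resident, eligible_subsidy.]. New: notify_finance, eligible_tier1.
Round 4: r10 [means_tested :- eligible_tier1.]. New: means_tested.
means_tested first appears in round 4.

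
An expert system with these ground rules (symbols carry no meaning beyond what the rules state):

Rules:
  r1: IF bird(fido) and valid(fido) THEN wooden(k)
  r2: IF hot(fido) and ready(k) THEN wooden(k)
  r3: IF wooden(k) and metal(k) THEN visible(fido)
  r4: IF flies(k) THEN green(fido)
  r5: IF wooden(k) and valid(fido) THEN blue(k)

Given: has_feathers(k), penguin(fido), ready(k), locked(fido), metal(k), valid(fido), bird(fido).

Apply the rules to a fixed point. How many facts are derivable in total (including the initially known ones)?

10

Round 1: r1 [IF bird(fido) and valid(fido) THEN wooden(k)]. Adds wooden(k).
Round 2: r3 [IF wooden(k) and metal(k) THEN visible(fido)]; r5 [IF wooden(k) and valid(fido) THEN blue(k)]. Adds visible(fido), blue(k).
Closure: {bird(fido), blue(k), has_feathers(k), locked(fido), metal(k), penguin(fido), ready(k), valid(fido), visible(fido), wooden(k)} — 10 facts.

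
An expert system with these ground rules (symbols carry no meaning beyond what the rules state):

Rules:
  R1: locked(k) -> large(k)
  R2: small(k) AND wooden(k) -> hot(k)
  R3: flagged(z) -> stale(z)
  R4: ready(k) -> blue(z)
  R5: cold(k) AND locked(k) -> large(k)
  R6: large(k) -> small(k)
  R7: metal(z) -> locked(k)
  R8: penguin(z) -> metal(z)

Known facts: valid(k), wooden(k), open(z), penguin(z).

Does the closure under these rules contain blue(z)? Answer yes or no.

Round 1 — R8, derive metal(z).
Round 2 — R7, derive locked(k).
Round 3 — R1, derive large(k).
Round 4 — R6, derive small(k).
Round 5 — R2, derive hot(k).
Fixed point reached. blue(z) is concluded only by R4; R4 needs ready(k) (never derived).

no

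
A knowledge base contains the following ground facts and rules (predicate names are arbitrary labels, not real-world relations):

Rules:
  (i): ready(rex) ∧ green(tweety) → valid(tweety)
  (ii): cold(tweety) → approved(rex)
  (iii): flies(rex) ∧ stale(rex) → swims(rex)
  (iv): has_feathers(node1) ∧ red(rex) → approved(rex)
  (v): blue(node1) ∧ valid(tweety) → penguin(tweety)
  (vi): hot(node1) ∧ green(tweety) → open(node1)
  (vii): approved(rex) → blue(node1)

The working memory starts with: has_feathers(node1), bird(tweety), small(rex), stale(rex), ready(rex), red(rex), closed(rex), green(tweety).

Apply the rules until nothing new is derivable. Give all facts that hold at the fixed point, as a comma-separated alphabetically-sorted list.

Round 1: (i) [ready(rex) ∧ green(tweety) → valid(tweety)]; (iv) [has_feathers(node1) ∧ red(rex) → approved(rex)]. New: valid(tweety), approved(rex).
Round 2: (vii) [approved(rex) → blue(node1)]. New: blue(node1).
Round 3: (v) [blue(node1) ∧ valid(tweety) → penguin(tweety)]. New: penguin(tweety).

approved(rex), bird(tweety), blue(node1), closed(rex), green(tweety), has_feathers(node1), penguin(tweety), ready(rex), red(rex), small(rex), stale(rex), valid(tweety)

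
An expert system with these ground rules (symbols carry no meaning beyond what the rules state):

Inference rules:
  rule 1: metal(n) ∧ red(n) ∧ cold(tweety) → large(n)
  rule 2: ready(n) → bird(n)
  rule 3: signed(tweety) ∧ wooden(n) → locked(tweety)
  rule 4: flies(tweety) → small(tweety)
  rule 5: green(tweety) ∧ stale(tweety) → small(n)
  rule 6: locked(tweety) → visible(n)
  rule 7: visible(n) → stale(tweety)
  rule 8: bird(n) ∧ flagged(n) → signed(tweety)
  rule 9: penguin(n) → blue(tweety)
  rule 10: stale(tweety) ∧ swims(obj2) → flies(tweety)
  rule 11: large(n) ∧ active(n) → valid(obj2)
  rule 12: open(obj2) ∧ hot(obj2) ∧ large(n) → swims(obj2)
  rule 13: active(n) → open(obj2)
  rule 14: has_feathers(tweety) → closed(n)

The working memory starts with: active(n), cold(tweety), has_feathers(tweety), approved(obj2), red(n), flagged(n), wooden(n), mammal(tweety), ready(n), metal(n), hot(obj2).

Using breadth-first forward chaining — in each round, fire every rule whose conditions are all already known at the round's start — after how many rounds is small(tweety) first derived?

7

Round 1 — rule 1, rule 2, rule 13, rule 14, derive large(n), bird(n), open(obj2), closed(n).
Round 2 — rule 8, rule 11, rule 12, derive signed(tweety), valid(obj2), swims(obj2).
Round 3 — rule 3, derive locked(tweety).
Round 4 — rule 6, derive visible(n).
Round 5 — rule 7, derive stale(tweety).
Round 6 — rule 10, derive flies(tweety).
Round 7 — rule 4, derive small(tweety).
small(tweety) first appears in round 7.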